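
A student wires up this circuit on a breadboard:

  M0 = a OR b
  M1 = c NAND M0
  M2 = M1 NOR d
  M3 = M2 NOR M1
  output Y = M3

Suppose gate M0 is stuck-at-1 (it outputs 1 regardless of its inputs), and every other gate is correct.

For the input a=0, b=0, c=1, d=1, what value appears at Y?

Propagate with M0 forced: M0=1 [stuck-at-1], M1=0, M2=0, M3=1.
So Y = 1. (Without the fault it would be 0.)

1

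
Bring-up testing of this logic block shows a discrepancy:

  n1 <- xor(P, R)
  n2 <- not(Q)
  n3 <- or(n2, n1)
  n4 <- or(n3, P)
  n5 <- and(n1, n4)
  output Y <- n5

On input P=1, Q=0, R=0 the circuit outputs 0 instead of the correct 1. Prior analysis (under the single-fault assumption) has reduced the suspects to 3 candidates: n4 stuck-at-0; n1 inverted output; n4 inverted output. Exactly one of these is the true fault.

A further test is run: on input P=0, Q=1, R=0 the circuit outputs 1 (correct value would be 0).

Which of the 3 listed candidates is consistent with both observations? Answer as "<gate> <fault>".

Evaluate each candidate on input P=0, Q=1, R=0:
  n4 stuck-at-0: n1=0, n2=0, n3=0, n4=0 [stuck-at-0], n5=0 → 0 — eliminated
  n1 inverted output: n1=1 [inverted output], n2=0, n3=1, n4=1, n5=1 → 1 — matches
  n4 inverted output: n1=0, n2=0, n3=0, n4=1 [inverted output], n5=0 → 0 — eliminated
Only n1 inverted output reproduces the observed 1.

n1 inverted output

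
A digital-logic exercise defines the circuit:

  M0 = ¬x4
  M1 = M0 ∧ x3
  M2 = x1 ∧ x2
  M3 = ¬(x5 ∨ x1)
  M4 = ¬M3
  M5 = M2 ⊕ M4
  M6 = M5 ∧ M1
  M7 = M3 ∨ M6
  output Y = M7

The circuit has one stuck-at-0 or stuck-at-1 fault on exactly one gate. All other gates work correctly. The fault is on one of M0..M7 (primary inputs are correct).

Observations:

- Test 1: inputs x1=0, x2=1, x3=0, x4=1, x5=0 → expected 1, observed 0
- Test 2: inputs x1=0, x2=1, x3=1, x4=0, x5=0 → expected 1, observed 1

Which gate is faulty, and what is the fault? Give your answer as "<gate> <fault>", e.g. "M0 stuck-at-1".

M3 stuck-at-0

Fault-free values for test 1 (x1=0, x2=1, x3=0, x4=1, x5=0): M0=0, M1=0, M2=0, M3=1, M4=0, M5=0, M6=0, M7=1, giving Y=1. Observed 0.
Test 1: faults giving observed 0 are {M3 stuck-at-0, M7 stuck-at-0}.
Test 2 (x1=0, x2=1, x3=1, x4=0, x5=0): fault-free M0=1, M1=1, M2=0, M3=1, M4=0, M5=0, M6=0, M7=1 → 1; observed 1. Eliminates M7 stuck-at-0.
Only M3 stuck-at-0 is consistent with every test.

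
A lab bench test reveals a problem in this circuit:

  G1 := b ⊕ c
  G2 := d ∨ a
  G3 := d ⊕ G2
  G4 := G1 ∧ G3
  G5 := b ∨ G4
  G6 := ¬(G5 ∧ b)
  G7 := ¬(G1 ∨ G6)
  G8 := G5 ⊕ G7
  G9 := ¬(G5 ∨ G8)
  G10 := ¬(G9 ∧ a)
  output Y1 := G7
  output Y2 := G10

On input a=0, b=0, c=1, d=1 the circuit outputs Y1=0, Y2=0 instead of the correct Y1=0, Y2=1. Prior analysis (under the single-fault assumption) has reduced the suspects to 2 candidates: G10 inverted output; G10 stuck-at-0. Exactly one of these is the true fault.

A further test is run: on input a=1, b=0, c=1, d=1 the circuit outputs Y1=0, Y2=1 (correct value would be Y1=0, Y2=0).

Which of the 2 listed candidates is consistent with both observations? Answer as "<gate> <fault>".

G10 inverted output

Evaluate each candidate on input a=1, b=0, c=1, d=1:
  G10 inverted output: G1=1, G2=1, G3=0, G4=0, G5=0, G6=1, G7=0, G8=0, G9=1, G10=1 [inverted output] → Y1=0, Y2=1 — matches
  G10 stuck-at-0: G1=1, G2=1, G3=0, G4=0, G5=0, G6=1, G7=0, G8=0, G9=1, G10=0 [stuck-at-0] → Y1=0, Y2=0 — eliminated
Only G10 inverted output reproduces the observed Y1=0, Y2=1.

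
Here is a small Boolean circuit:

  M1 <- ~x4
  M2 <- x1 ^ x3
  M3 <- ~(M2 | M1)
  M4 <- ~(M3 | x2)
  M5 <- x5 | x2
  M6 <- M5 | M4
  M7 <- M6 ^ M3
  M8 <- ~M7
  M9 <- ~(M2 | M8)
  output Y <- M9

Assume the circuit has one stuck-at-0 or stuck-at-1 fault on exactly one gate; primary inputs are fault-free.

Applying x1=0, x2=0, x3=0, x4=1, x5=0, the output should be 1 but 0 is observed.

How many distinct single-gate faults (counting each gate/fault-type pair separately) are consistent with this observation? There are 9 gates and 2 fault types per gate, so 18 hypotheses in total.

Fault-free: M1=0, M2=0, M3=1, M4=0, M5=0, M6=0, M7=1, M8=0, M9=1 → 1. Observed 0.
  M1: none of the 2 fault types match ✗
  M2: stuck-at-1 ✓; others ✗
  M3: none of the 2 fault types match ✗
  M4: stuck-at-1 ✓; others ✗
  M5: stuck-at-1 ✓; others ✗
  M6: stuck-at-1 ✓; others ✗
  M7: stuck-at-0 ✓; others ✗
  M8: stuck-at-1 ✓; others ✗
  M9: stuck-at-0 ✓; others ✗
Consistent faults: {M2 stuck-at-1, M4 stuck-at-1, M5 stuck-at-1, M6 stuck-at-1, M7 stuck-at-0, M8 stuck-at-1, M9 stuck-at-0} — 7 in all.

7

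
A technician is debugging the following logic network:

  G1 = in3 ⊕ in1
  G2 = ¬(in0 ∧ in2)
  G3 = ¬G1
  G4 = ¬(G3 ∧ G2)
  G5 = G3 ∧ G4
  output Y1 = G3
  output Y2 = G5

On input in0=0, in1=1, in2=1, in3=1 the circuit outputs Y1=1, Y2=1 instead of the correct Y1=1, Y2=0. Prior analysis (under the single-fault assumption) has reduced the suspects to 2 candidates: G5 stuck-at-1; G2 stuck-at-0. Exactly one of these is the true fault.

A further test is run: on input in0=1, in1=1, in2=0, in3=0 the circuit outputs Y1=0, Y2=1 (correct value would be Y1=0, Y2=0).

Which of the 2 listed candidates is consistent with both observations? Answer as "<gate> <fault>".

Evaluate each candidate on input in0=1, in1=1, in2=0, in3=0:
  G5 stuck-at-1: G1=1, G2=1, G3=0, G4=1, G5=1 [stuck-at-1] → Y1=0, Y2=1 — matches
  G2 stuck-at-0: G1=1, G2=0 [stuck-at-0], G3=0, G4=1, G5=0 → Y1=0, Y2=0 — eliminated
Only G5 stuck-at-1 reproduces the observed Y1=0, Y2=1.

G5 stuck-at-1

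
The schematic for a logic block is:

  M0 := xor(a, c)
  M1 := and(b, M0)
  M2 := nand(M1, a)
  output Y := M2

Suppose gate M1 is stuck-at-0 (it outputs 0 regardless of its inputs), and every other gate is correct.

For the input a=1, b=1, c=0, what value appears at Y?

Propagate with M1 forced: M0=1, M1=0 [stuck-at-0], M2=1.
So Y = 1. (Without the fault it would be 0.)

1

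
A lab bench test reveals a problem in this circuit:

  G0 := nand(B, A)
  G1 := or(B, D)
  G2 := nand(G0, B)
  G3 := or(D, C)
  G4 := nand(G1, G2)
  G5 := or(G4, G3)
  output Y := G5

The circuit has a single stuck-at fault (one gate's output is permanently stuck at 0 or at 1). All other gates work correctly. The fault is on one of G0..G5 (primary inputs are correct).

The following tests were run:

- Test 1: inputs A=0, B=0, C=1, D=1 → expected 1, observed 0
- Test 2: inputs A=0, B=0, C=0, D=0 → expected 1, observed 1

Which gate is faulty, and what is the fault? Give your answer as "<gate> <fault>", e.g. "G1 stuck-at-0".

Fault-free values for test 1 (A=0, B=0, C=1, D=1): G0=1, G1=1, G2=1, G3=1, G4=0, G5=1, giving Y=1. Observed 0.
Test 1: faults giving observed 0 are {G3 stuck-at-0, G5 stuck-at-0}.
Test 2 (A=0, B=0, C=0, D=0): fault-free G0=1, G1=0, G2=1, G3=0, G4=1, G5=1 → 1; observed 1. Eliminates G5 stuck-at-0.
Only G3 stuck-at-0 is consistent with every test.

G3 stuck-at-0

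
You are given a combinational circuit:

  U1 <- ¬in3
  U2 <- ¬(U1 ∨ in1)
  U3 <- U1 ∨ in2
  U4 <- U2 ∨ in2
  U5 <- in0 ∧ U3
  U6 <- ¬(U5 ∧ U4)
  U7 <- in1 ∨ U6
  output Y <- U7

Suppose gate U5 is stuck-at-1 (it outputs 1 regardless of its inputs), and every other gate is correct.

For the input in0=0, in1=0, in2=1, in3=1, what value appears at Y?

Propagate with U5 forced: U1=0, U2=1, U3=1, U4=1, U5=1 [stuck-at-1], U6=0, U7=0.
So Y = 0. (Without the fault it would be 1.)

0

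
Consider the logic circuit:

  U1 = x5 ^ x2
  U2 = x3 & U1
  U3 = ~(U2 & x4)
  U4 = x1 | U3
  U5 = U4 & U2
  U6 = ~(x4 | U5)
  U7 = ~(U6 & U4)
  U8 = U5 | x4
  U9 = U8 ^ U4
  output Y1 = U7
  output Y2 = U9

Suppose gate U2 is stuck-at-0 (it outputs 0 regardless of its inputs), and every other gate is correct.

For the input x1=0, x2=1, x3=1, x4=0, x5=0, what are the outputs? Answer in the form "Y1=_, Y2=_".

Propagate with U2 forced: U1=1, U2=0 [stuck-at-0], U3=1, U4=1, U5=0, U6=1, U7=0, U8=0, U9=1.
So the outputs are Y1=0, Y2=1. (Without the fault they would be Y1=1, Y2=0.)

Y1=0, Y2=1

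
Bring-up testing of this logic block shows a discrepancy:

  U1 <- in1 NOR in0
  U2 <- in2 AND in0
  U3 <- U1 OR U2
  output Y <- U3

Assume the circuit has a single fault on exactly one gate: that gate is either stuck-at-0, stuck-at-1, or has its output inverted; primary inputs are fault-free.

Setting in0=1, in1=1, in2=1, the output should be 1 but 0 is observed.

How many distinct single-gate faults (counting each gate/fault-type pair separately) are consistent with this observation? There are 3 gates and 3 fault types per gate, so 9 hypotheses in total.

4

Fault-free: U1=0, U2=1, U3=1 → 1. Observed 0.
  U1 stuck-at-0: output 1 ✗
  U1 stuck-at-1: output 1 ✗
  U1 inverted output: output 1 ✗
  U2 stuck-at-0: output 0 ✓
  U2 stuck-at-1: output 1 ✗
  U2 inverted output: output 0 ✓
  U3 stuck-at-0: output 0 ✓
  U3 stuck-at-1: output 1 ✗
  U3 inverted output: output 0 ✓
Consistent faults: {U2 stuck-at-0, U2 inverted output, U3 stuck-at-0, U3 inverted output} — 4 in all.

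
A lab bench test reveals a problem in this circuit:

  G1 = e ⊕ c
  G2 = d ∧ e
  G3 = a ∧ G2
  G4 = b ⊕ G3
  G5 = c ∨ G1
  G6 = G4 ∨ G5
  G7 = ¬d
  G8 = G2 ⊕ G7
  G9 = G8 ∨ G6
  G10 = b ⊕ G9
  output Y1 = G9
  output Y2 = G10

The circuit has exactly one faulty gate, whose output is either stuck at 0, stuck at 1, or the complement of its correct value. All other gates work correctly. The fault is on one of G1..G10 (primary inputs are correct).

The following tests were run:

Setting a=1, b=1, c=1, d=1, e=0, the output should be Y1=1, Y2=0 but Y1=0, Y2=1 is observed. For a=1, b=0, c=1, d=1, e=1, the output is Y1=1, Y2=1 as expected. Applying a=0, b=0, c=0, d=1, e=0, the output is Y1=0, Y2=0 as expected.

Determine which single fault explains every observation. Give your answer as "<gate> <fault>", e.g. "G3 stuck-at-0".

G6 stuck-at-0

Fault-free values for test 1 (a=1, b=1, c=1, d=1, e=0): G1=1, G2=0, G3=0, G4=1, G5=1, G6=1, G7=0, G8=0, G9=1, G10=0, giving Y1=1, Y2=0. Observed Y1=0, Y2=1.
Test 1: faults giving observed Y1=0, Y2=1 are {G6 stuck-at-0, G6 inverted output, G9 stuck-at-0, G9 inverted output}.
Test 2 (a=1, b=0, c=1, d=1, e=1): fault-free G1=0, G2=1, G3=1, G4=1, G5=1, G6=1, G7=0, G8=1, G9=1, G10=1 → Y1=1, Y2=1; observed Y1=1, Y2=1. Eliminates G9 stuck-at-0, G9 inverted output.
Test 3 (a=0, b=0, c=0, d=1, e=0): fault-free G1=0, G2=0, G3=0, G4=0, G5=0, G6=0, G7=0, G8=0, G9=0, G10=0 → Y1=0, Y2=0; observed Y1=0, Y2=0. Eliminates G6 inverted output.
Only G6 stuck-at-0 is consistent with every test.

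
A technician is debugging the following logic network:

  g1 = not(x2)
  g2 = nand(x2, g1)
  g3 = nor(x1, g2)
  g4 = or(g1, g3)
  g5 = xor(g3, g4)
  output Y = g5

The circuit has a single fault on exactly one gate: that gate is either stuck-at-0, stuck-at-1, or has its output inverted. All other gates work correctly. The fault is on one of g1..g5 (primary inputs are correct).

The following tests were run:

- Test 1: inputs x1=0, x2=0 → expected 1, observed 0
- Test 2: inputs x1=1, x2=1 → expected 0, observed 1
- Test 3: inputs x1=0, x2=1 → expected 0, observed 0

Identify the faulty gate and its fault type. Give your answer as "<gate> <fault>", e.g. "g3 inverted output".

Fault-free values for test 1 (x1=0, x2=0): g1=1, g2=1, g3=0, g4=1, g5=1, giving Y=1. Observed 0.
Test 1: faults giving observed 0 are {g1 stuck-at-0, g1 inverted output, g2 stuck-at-0, g2 inverted output, g3 stuck-at-1, g3 inverted output, g4 stuck-at-0, g4 inverted output, g5 stuck-at-0, g5 inverted output}.
Test 2 (x1=1, x2=1): fault-free g1=0, g2=1, g3=0, g4=0, g5=0 → 0; observed 1. Eliminates g1 stuck-at-0, g2 stuck-at-0, g2 inverted output, g3 stuck-at-1, g3 inverted output, g4 stuck-at-0, g5 stuck-at-0.
Test 3 (x1=0, x2=1): fault-free g1=0, g2=1, g3=0, g4=0, g5=0 → 0; observed 0. Eliminates g4 inverted output, g5 inverted output.
Only g1 inverted output is consistent with every test.

g1 inverted output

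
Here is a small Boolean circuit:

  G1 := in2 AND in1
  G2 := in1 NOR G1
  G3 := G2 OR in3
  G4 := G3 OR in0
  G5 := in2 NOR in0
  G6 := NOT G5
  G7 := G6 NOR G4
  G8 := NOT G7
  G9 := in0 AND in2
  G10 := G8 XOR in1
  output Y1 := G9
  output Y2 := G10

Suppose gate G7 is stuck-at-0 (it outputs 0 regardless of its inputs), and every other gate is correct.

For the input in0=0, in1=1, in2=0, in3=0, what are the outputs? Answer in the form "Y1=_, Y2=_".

Propagate with G7 forced: G1=0, G2=0, G3=0, G4=0, G5=1, G6=0, G7=0 [stuck-at-0], G8=1, G9=0, G10=0.
So the outputs are Y1=0, Y2=0. (Without the fault they would be Y1=0, Y2=1.)

Y1=0, Y2=0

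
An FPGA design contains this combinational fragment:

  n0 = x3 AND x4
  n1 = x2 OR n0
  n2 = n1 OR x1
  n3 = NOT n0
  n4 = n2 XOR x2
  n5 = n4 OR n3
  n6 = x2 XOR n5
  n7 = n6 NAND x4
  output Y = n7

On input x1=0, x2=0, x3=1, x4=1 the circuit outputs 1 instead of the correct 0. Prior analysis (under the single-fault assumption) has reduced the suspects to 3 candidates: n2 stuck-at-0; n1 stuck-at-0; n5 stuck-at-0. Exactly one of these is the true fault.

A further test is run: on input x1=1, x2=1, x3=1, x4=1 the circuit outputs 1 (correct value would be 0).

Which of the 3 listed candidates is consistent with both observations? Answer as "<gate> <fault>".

n2 stuck-at-0

Evaluate each candidate on input x1=1, x2=1, x3=1, x4=1:
  n2 stuck-at-0: n0=1, n1=1, n2=0 [stuck-at-0], n3=0, n4=1, n5=1, n6=0, n7=1 → 1 — matches
  n1 stuck-at-0: n0=1, n1=0 [stuck-at-0], n2=1, n3=0, n4=0, n5=0, n6=1, n7=0 → 0 — eliminated
  n5 stuck-at-0: n0=1, n1=1, n2=1, n3=0, n4=0, n5=0 [stuck-at-0], n6=1, n7=0 → 0 — eliminated
Only n2 stuck-at-0 reproduces the observed 1.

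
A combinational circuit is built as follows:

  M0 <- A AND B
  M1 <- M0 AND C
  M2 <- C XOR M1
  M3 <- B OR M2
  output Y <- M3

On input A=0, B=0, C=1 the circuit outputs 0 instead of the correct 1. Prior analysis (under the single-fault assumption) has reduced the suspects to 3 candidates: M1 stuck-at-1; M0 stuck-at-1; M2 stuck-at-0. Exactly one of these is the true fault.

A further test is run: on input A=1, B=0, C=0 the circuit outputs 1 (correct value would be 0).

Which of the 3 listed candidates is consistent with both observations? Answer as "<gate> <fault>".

M1 stuck-at-1

Evaluate each candidate on input A=1, B=0, C=0:
  M1 stuck-at-1: M0=0, M1=1 [stuck-at-1], M2=1, M3=1 → 1 — matches
  M0 stuck-at-1: M0=1 [stuck-at-1], M1=0, M2=0, M3=0 → 0 — eliminated
  M2 stuck-at-0: M0=0, M1=0, M2=0 [stuck-at-0], M3=0 → 0 — eliminated
Only M1 stuck-at-1 reproduces the observed 1.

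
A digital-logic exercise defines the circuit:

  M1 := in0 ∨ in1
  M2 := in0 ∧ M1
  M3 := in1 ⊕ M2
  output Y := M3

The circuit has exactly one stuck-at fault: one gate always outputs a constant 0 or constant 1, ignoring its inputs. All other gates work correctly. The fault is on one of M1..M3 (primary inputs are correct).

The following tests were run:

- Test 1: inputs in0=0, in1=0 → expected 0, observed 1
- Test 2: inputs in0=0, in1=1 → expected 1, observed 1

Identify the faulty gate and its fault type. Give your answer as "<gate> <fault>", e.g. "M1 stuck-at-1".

M3 stuck-at-1

Fault-free values for test 1 (in0=0, in1=0): M1=0, M2=0, M3=0, giving Y=0. Observed 1.
Test 1: faults giving observed 1 are {M2 stuck-at-1, M3 stuck-at-1}.
Test 2 (in0=0, in1=1): fault-free M1=1, M2=0, M3=1 → 1; observed 1. Eliminates M2 stuck-at-1.
Only M3 stuck-at-1 is consistent with every test.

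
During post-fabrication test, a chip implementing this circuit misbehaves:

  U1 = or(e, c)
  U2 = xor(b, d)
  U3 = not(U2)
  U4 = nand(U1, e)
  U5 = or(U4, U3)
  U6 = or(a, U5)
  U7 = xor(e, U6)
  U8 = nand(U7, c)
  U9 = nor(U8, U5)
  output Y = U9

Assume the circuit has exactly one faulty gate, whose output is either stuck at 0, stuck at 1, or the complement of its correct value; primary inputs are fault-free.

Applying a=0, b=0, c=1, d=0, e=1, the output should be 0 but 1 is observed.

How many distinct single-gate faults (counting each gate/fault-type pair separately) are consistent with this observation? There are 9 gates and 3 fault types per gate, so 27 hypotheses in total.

8

Fault-free: U1=1, U2=0, U3=1, U4=0, U5=1, U6=1, U7=0, U8=1, U9=0 → 0. Observed 1.
  U1: none of the 3 fault types match ✗
  U2: stuck-at-1, inverted output ✓; others ✗
  U3: stuck-at-0, inverted output ✓; others ✗
  U4: none of the 3 fault types match ✗
  U5: stuck-at-0, inverted output ✓; others ✗
  U6: none of the 3 fault types match ✗
  U7: none of the 3 fault types match ✗
  U8: none of the 3 fault types match ✗
  U9: stuck-at-1, inverted output ✓; others ✗
Consistent faults: {U2 stuck-at-1, U2 inverted output, U3 stuck-at-0, U3 inverted output, U5 stuck-at-0, U5 inverted output, U9 stuck-at-1, U9 inverted output} — 8 in all.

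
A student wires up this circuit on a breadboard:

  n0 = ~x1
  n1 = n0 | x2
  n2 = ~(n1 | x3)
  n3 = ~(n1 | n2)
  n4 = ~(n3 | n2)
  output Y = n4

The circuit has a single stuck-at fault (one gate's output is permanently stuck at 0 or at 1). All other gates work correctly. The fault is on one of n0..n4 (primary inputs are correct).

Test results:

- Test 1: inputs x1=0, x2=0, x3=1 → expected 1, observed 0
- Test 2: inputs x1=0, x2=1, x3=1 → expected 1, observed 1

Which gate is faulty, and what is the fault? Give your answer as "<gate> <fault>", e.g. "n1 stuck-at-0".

n0 stuck-at-0

Fault-free values for test 1 (x1=0, x2=0, x3=1): n0=1, n1=1, n2=0, n3=0, n4=1, giving Y=1. Observed 0.
Test 1: faults giving observed 0 are {n0 stuck-at-0, n1 stuck-at-0, n2 stuck-at-1, n3 stuck-at-1, n4 stuck-at-0}.
Test 2 (x1=0, x2=1, x3=1): fault-free n0=1, n1=1, n2=0, n3=0, n4=1 → 1; observed 1. Eliminates n1 stuck-at-0, n2 stuck-at-1, n3 stuck-at-1, n4 stuck-at-0.
Only n0 stuck-at-0 is consistent with every test.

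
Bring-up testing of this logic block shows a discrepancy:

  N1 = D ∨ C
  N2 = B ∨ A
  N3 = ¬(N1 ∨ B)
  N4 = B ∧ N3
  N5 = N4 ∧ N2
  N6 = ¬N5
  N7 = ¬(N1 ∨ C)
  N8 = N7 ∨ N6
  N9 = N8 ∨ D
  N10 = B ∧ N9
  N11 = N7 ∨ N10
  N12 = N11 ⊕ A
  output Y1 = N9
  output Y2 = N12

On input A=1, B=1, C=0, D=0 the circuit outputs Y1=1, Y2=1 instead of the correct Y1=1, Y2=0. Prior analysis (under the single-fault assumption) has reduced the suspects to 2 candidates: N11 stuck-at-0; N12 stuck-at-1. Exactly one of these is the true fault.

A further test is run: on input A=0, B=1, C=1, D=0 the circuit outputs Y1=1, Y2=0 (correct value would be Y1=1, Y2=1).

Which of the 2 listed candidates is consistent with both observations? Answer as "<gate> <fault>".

Evaluate each candidate on input A=0, B=1, C=1, D=0:
  N11 stuck-at-0: N1=1, N2=1, N3=0, N4=0, N5=0, N6=1, N7=0, N8=1, N9=1, N10=1, N11=0 [stuck-at-0], N12=0 → Y1=1, Y2=0 — matches
  N12 stuck-at-1: N1=1, N2=1, N3=0, N4=0, N5=0, N6=1, N7=0, N8=1, N9=1, N10=1, N11=1, N12=1 [stuck-at-1] → Y1=1, Y2=1 — eliminated
Only N11 stuck-at-0 reproduces the observed Y1=1, Y2=0.

N11 stuck-at-0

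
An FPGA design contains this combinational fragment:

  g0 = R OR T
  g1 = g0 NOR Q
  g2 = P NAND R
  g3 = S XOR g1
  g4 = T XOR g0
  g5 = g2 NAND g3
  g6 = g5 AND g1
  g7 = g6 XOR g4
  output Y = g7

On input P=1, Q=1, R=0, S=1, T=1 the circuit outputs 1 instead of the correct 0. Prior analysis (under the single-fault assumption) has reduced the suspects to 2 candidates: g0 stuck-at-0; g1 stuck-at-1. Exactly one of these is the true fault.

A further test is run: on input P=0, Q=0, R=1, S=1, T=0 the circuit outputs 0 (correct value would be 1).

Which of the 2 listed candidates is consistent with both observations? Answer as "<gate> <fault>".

Evaluate each candidate on input P=0, Q=0, R=1, S=1, T=0:
  g0 stuck-at-0: g0=0 [stuck-at-0], g1=1, g2=1, g3=0, g4=0, g5=1, g6=1, g7=1 → 1 — eliminated
  g1 stuck-at-1: g0=1, g1=1 [stuck-at-1], g2=1, g3=0, g4=1, g5=1, g6=1, g7=0 → 0 — matches
Only g1 stuck-at-1 reproduces the observed 0.

g1 stuck-at-1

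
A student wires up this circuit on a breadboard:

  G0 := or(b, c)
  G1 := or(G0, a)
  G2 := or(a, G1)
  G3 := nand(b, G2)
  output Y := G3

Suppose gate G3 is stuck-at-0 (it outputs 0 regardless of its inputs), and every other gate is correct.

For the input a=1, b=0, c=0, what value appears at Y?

0

Propagate with G3 forced: G0=0, G1=1, G2=1, G3=0 [stuck-at-0].
So Y = 0. (Without the fault it would be 1.)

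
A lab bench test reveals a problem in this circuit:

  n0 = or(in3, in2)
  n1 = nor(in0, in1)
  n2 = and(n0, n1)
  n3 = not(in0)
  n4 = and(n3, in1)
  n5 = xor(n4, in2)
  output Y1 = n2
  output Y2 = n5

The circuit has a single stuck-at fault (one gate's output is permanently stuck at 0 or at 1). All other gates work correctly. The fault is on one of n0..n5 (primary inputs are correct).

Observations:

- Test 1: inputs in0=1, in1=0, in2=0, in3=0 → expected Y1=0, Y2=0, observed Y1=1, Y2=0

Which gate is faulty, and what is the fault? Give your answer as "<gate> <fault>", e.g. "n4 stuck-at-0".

n2 stuck-at-1

Fault-free values for test 1 (in0=1, in1=0, in2=0, in3=0): n0=0, n1=0, n2=0, n3=0, n4=0, n5=0, giving Y1=0, Y2=0. Observed Y1=1, Y2=0.
Test 1: faults giving observed Y1=1, Y2=0 are {n2 stuck-at-1}.
Only n2 stuck-at-1 is consistent with every test.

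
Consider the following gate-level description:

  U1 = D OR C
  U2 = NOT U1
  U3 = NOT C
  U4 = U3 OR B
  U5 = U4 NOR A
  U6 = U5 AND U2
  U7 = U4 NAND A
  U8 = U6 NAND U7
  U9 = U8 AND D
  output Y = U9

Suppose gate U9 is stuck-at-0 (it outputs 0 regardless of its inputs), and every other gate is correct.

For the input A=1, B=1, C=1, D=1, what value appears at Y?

Propagate with U9 forced: U1=1, U2=0, U3=0, U4=1, U5=0, U6=0, U7=0, U8=1, U9=0 [stuck-at-0].
So Y = 0. (Without the fault it would be 1.)

0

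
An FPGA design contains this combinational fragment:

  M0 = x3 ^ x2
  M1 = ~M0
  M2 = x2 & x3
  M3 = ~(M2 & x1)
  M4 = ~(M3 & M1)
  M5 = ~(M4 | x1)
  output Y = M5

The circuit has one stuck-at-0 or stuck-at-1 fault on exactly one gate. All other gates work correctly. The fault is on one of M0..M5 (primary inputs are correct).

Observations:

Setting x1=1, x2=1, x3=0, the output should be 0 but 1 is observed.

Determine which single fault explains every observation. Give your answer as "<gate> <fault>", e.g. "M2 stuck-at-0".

Fault-free values for test 1 (x1=1, x2=1, x3=0): M0=1, M1=0, M2=0, M3=1, M4=1, M5=0, giving Y=0. Observed 1.
Test 1: faults giving observed 1 are {M5 stuck-at-1}.
Only M5 stuck-at-1 is consistent with every test.

M5 stuck-at-1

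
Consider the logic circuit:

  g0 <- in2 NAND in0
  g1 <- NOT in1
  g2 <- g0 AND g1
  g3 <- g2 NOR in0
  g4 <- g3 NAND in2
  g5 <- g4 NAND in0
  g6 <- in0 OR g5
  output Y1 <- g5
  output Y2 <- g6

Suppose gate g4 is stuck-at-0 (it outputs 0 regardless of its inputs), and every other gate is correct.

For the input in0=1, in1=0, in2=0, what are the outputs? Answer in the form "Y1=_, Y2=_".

Y1=1, Y2=1

Propagate with g4 forced: g0=1, g1=1, g2=1, g3=0, g4=0 [stuck-at-0], g5=1, g6=1.
So the outputs are Y1=1, Y2=1. (Without the fault they would be Y1=0, Y2=1.)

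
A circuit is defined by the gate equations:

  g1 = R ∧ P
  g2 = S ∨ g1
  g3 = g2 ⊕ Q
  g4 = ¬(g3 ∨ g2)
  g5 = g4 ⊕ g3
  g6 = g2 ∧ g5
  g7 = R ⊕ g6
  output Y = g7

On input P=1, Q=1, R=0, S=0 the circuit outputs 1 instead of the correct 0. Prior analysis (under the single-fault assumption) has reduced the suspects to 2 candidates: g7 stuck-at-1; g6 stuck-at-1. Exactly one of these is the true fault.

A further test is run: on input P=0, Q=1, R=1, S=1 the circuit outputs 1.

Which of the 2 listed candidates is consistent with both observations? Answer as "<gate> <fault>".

Evaluate each candidate on input P=0, Q=1, R=1, S=1:
  g7 stuck-at-1: g1=0, g2=1, g3=0, g4=0, g5=0, g6=0, g7=1 [stuck-at-1] → 1 — matches
  g6 stuck-at-1: g1=0, g2=1, g3=0, g4=0, g5=0, g6=1 [stuck-at-1], g7=0 → 0 — eliminated
Only g7 stuck-at-1 reproduces the observed 1.

g7 stuck-at-1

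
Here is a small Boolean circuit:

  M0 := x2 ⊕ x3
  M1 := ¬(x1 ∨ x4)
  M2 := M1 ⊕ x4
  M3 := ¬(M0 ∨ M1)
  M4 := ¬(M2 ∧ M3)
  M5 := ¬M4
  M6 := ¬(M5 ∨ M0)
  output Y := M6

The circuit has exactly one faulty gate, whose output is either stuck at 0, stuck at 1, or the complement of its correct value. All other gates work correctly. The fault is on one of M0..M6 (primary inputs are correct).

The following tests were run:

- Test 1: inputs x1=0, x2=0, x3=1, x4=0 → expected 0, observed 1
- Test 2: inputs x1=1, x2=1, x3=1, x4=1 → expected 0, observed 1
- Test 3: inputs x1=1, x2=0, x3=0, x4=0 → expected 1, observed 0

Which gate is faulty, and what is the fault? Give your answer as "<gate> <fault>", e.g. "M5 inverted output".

Fault-free values for test 1 (x1=0, x2=0, x3=1, x4=0): M0=1, M1=1, M2=1, M3=0, M4=1, M5=0, M6=0, giving Y=0. Observed 1.
Test 1: faults giving observed 1 are {M0 stuck-at-0, M0 inverted output, M6 stuck-at-1, M6 inverted output}.
Test 2 (x1=1, x2=1, x3=1, x4=1): fault-free M0=0, M1=0, M2=1, M3=1, M4=0, M5=1, M6=0 → 0; observed 1. Eliminates M0 stuck-at-0, M0 inverted output.
Test 3 (x1=1, x2=0, x3=0, x4=0): fault-free M0=0, M1=0, M2=0, M3=1, M4=1, M5=0, M6=1 → 1; observed 0. Eliminates M6 stuck-at-1.
Only M6 inverted output is consistent with every test.

M6 inverted output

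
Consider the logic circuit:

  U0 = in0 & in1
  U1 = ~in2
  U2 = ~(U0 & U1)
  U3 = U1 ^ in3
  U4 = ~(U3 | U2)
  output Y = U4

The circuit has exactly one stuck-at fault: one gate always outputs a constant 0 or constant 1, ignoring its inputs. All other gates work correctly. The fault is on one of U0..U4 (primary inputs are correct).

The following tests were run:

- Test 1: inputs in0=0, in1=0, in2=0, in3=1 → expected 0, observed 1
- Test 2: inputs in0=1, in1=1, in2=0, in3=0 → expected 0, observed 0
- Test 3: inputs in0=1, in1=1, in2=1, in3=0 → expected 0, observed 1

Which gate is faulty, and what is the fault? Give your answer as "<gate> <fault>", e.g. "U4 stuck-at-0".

U2 stuck-at-0

Fault-free values for test 1 (in0=0, in1=0, in2=0, in3=1): U0=0, U1=1, U2=1, U3=0, U4=0, giving Y=0. Observed 1.
Test 1: faults giving observed 1 are {U0 stuck-at-1, U2 stuck-at-0, U4 stuck-at-1}.
Test 2 (in0=1, in1=1, in2=0, in3=0): fault-free U0=1, U1=1, U2=0, U3=1, U4=0 → 0; observed 0. Eliminates U4 stuck-at-1.
Test 3 (in0=1, in1=1, in2=1, in3=0): fault-free U0=1, U1=0, U2=1, U3=0, U4=0 → 0; observed 1. Eliminates U0 stuck-at-1.
Only U2 stuck-at-0 is consistent with every test.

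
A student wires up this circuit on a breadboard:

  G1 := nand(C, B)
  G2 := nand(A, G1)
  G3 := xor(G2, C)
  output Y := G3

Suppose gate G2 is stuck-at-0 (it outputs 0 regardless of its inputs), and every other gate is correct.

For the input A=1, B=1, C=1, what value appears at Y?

Propagate with G2 forced: G1=0, G2=0 [stuck-at-0], G3=1.
So Y = 1. (Without the fault it would be 0.)

1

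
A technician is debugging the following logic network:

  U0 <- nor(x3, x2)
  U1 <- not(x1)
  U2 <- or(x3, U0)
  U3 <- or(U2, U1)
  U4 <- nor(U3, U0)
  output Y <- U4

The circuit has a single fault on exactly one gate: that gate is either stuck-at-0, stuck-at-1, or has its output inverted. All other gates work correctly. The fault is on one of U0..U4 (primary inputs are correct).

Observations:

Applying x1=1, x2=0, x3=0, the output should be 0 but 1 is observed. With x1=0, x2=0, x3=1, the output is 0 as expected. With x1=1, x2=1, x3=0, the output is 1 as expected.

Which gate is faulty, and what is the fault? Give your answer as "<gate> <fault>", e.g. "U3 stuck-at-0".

Fault-free values for test 1 (x1=1, x2=0, x3=0): U0=1, U1=0, U2=1, U3=1, U4=0, giving Y=0. Observed 1.
Test 1: faults giving observed 1 are {U0 stuck-at-0, U0 inverted output, U4 stuck-at-1, U4 inverted output}.
Test 2 (x1=0, x2=0, x3=1): fault-free U0=0, U1=1, U2=1, U3=1, U4=0 → 0; observed 0. Eliminates U4 stuck-at-1, U4 inverted output.
Test 3 (x1=1, x2=1, x3=0): fault-free U0=0, U1=0, U2=0, U3=0, U4=1 → 1; observed 1. Eliminates U0 inverted output.
Only U0 stuck-at-0 is consistent with every test.

U0 stuck-at-0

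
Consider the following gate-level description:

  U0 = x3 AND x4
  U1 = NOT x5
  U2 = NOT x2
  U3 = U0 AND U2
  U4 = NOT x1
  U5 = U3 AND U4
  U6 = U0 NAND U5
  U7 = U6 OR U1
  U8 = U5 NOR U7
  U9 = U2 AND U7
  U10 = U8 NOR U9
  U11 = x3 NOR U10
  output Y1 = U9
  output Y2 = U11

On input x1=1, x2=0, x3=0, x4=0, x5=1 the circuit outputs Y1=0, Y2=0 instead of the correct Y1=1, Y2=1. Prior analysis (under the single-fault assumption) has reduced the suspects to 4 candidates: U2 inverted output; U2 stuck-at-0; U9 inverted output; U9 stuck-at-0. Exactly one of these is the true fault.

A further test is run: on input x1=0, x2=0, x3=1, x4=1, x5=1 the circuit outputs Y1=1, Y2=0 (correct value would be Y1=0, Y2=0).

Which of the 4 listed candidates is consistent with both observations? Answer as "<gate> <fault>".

Evaluate each candidate on input x1=0, x2=0, x3=1, x4=1, x5=1:
  U2 inverted output: U0=1, U1=0, U2=0 [inverted output], U3=0, U4=1, U5=0, U6=1, U7=1, U8=0, U9=0, U10=1, U11=0 → Y1=0, Y2=0 — eliminated
  U2 stuck-at-0: U0=1, U1=0, U2=0 [stuck-at-0], U3=0, U4=1, U5=0, U6=1, U7=1, U8=0, U9=0, U10=1, U11=0 → Y1=0, Y2=0 — eliminated
  U9 inverted output: U0=1, U1=0, U2=1, U3=1, U4=1, U5=1, U6=0, U7=0, U8=0, U9=1 [inverted output], U10=0, U11=0 → Y1=1, Y2=0 — matches
  U9 stuck-at-0: U0=1, U1=0, U2=1, U3=1, U4=1, U5=1, U6=0, U7=0, U8=0, U9=0 [stuck-at-0], U10=1, U11=0 → Y1=0, Y2=0 — eliminated
Only U9 inverted output reproduces the observed Y1=1, Y2=0.

U9 inverted output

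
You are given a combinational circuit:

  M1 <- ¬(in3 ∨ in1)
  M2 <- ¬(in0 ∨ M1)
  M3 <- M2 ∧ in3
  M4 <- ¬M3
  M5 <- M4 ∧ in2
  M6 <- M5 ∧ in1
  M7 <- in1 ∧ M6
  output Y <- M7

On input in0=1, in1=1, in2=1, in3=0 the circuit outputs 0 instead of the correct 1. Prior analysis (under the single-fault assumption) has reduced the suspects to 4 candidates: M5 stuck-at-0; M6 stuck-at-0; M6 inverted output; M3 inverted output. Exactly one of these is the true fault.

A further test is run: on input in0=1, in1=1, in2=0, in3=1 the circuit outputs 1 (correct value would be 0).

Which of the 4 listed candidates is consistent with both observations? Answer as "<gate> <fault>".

M6 inverted output

Evaluate each candidate on input in0=1, in1=1, in2=0, in3=1:
  M5 stuck-at-0: M1=0, M2=0, M3=0, M4=1, M5=0 [stuck-at-0], M6=0, M7=0 → 0 — eliminated
  M6 stuck-at-0: M1=0, M2=0, M3=0, M4=1, M5=0, M6=0 [stuck-at-0], M7=0 → 0 — eliminated
  M6 inverted output: M1=0, M2=0, M3=0, M4=1, M5=0, M6=1 [inverted output], M7=1 → 1 — matches
  M3 inverted output: M1=0, M2=0, M3=1 [inverted output], M4=0, M5=0, M6=0, M7=0 → 0 — eliminated
Only M6 inverted output reproduces the observed 1.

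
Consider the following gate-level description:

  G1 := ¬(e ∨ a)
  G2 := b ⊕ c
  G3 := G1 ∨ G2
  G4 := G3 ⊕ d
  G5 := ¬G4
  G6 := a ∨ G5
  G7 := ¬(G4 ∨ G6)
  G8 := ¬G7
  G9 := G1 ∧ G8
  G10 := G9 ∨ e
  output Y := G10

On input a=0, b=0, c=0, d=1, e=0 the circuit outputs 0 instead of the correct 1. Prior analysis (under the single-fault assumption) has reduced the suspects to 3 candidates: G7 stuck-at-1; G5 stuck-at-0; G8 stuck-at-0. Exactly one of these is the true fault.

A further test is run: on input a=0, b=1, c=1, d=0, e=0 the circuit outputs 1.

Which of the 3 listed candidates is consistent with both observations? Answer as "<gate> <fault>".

G5 stuck-at-0

Evaluate each candidate on input a=0, b=1, c=1, d=0, e=0:
  G7 stuck-at-1: G1=1, G2=0, G3=1, G4=1, G5=0, G6=0, G7=1 [stuck-at-1], G8=0, G9=0, G10=0 → 0 — eliminated
  G5 stuck-at-0: G1=1, G2=0, G3=1, G4=1, G5=0 [stuck-at-0], G6=0, G7=0, G8=1, G9=1, G10=1 → 1 — matches
  G8 stuck-at-0: G1=1, G2=0, G3=1, G4=1, G5=0, G6=0, G7=0, G8=0 [stuck-at-0], G9=0, G10=0 → 0 — eliminated
Only G5 stuck-at-0 reproduces the observed 1.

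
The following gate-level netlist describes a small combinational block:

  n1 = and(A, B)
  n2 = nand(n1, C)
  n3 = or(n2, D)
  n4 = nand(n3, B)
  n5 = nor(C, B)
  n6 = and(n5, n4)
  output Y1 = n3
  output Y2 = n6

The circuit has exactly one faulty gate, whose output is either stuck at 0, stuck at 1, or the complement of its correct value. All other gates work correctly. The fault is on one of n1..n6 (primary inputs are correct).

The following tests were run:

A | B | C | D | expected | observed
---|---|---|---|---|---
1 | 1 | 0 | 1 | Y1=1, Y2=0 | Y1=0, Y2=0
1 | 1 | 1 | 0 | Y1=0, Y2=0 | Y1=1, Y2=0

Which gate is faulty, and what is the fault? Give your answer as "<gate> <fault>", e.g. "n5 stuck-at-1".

Fault-free values for test 1 (A=1, B=1, C=0, D=1): n1=1, n2=1, n3=1, n4=0, n5=0, n6=0, giving Y1=1, Y2=0. Observed Y1=0, Y2=0.
Test 1: faults giving observed Y1=0, Y2=0 are {n3 stuck-at-0, n3 inverted output}.
Test 2 (A=1, B=1, C=1, D=0): fault-free n1=1, n2=0, n3=0, n4=1, n5=0, n6=0 → Y1=0, Y2=0; observed Y1=1, Y2=0. Eliminates n3 stuck-at-0.
Only n3 inverted output is consistent with every test.

n3 inverted output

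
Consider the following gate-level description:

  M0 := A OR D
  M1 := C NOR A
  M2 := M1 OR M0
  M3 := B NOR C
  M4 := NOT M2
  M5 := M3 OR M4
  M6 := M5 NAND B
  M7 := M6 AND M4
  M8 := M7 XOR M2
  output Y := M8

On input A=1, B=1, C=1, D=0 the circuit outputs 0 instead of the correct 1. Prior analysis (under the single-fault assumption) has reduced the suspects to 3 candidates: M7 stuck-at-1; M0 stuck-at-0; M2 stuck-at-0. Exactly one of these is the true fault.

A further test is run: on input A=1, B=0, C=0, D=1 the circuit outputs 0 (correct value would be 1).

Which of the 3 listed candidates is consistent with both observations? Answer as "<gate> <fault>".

M7 stuck-at-1

Evaluate each candidate on input A=1, B=0, C=0, D=1:
  M7 stuck-at-1: M0=1, M1=0, M2=1, M3=1, M4=0, M5=1, M6=1, M7=1 [stuck-at-1], M8=0 → 0 — matches
  M0 stuck-at-0: M0=0 [stuck-at-0], M1=0, M2=0, M3=1, M4=1, M5=1, M6=1, M7=1, M8=1 → 1 — eliminated
  M2 stuck-at-0: M0=1, M1=0, M2=0 [stuck-at-0], M3=1, M4=1, M5=1, M6=1, M7=1, M8=1 → 1 — eliminated
Only M7 stuck-at-1 reproduces the observed 0.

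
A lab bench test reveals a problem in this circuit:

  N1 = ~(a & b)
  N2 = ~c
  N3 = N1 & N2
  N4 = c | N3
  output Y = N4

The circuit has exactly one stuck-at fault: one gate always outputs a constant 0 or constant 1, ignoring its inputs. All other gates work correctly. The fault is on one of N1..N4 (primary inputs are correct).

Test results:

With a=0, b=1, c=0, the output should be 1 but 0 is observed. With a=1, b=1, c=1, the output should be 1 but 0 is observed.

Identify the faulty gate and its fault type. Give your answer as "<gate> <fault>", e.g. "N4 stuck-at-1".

N4 stuck-at-0

Fault-free values for test 1 (a=0, b=1, c=0): N1=1, N2=1, N3=1, N4=1, giving Y=1. Observed 0.
Test 1: faults giving observed 0 are {N1 stuck-at-0, N2 stuck-at-0, N3 stuck-at-0, N4 stuck-at-0}.
Test 2 (a=1, b=1, c=1): fault-free N1=0, N2=0, N3=0, N4=1 → 1; observed 0. Eliminates N1 stuck-at-0, N2 stuck-at-0, N3 stuck-at-0.
Only N4 stuck-at-0 is consistent with every test.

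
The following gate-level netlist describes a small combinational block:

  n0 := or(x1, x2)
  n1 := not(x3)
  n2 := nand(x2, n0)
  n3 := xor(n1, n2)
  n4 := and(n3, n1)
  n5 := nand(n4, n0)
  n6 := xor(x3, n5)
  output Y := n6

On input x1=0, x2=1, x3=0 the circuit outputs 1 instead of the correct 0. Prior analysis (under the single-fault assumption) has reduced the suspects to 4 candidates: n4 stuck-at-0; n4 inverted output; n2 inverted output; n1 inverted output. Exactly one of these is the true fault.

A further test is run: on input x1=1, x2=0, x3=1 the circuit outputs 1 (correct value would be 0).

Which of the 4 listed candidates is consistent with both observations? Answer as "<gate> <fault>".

n4 inverted output

Evaluate each candidate on input x1=1, x2=0, x3=1:
  n4 stuck-at-0: n0=1, n1=0, n2=1, n3=1, n4=0 [stuck-at-0], n5=1, n6=0 → 0 — eliminated
  n4 inverted output: n0=1, n1=0, n2=1, n3=1, n4=1 [inverted output], n5=0, n6=1 → 1 — matches
  n2 inverted output: n0=1, n1=0, n2=0 [inverted output], n3=0, n4=0, n5=1, n6=0 → 0 — eliminated
  n1 inverted output: n0=1, n1=1 [inverted output], n2=1, n3=0, n4=0, n5=1, n6=0 → 0 — eliminated
Only n4 inverted output reproduces the observed 1.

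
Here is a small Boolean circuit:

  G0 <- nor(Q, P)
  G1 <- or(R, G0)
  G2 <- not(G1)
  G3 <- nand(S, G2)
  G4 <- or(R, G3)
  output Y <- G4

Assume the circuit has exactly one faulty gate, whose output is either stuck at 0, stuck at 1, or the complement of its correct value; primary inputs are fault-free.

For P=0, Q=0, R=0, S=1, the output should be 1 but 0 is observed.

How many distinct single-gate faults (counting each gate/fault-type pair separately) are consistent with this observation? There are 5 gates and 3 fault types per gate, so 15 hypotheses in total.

Fault-free: G0=1, G1=1, G2=0, G3=1, G4=1 → 1. Observed 0.
  G0: stuck-at-0, inverted output ✓; others ✗
  G1: stuck-at-0, inverted output ✓; others ✗
  G2: stuck-at-1, inverted output ✓; others ✗
  G3: stuck-at-0, inverted output ✓; others ✗
  G4: stuck-at-0, inverted output ✓; others ✗
Consistent faults: {G0 stuck-at-0, G0 inverted output, G1 stuck-at-0, G1 inverted output, G2 stuck-at-1, G2 inverted output, G3 stuck-at-0, G3 inverted output, G4 stuck-at-0, G4 inverted output} — 10 in all.

10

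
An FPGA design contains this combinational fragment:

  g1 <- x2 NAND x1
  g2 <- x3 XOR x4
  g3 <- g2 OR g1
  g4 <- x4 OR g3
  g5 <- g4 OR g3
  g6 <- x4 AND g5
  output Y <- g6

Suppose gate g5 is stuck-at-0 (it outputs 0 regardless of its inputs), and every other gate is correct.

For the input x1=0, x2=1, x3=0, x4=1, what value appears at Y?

Propagate with g5 forced: g1=1, g2=1, g3=1, g4=1, g5=0 [stuck-at-0], g6=0.
So Y = 0. (Without the fault it would be 1.)

0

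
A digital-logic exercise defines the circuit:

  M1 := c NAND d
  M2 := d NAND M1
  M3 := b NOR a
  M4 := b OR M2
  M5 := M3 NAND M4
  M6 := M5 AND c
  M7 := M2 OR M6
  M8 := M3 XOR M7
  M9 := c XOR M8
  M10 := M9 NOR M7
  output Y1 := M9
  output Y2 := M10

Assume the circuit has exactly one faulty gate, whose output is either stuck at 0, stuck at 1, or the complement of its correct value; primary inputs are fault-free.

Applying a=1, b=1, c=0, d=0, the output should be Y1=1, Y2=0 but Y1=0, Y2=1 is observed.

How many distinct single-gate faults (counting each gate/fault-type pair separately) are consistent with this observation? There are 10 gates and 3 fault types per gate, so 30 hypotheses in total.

4

Fault-free: M1=1, M2=1, M3=0, M4=1, M5=1, M6=0, M7=1, M8=1, M9=1, M10=0 → Y1=1, Y2=0. Observed Y1=0, Y2=1.
  M1: none of the 3 fault types match ✗
  M2: stuck-at-0, inverted output ✓; others ✗
  M3: none of the 3 fault types match ✗
  M4: none of the 3 fault types match ✗
  M5: none of the 3 fault types match ✗
  M6: none of the 3 fault types match ✗
  M7: stuck-at-0, inverted output ✓; others ✗
  M8: none of the 3 fault types match ✗
  M9: none of the 3 fault types match ✗
  M10: none of the 3 fault types match ✗
Consistent faults: {M2 stuck-at-0, M2 inverted output, M7 stuck-at-0, M7 inverted output} — 4 in all.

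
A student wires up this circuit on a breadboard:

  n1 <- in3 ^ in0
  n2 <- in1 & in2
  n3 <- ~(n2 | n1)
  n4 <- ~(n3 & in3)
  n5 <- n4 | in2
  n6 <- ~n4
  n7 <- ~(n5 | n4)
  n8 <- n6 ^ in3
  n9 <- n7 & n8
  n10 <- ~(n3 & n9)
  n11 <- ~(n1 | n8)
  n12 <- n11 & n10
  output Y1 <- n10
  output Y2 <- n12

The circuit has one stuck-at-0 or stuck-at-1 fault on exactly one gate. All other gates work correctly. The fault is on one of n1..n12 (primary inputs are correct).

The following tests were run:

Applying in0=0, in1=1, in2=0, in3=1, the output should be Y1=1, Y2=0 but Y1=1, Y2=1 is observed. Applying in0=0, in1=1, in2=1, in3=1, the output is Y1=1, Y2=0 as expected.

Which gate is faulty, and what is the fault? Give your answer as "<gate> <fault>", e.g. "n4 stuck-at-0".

Fault-free values for test 1 (in0=0, in1=1, in2=0, in3=1): n1=1, n2=0, n3=0, n4=1, n5=1, n6=0, n7=0, n8=1, n9=0, n10=1, n11=0, n12=0, giving Y1=1, Y2=0. Observed Y1=1, Y2=1.
Test 1: faults giving observed Y1=1, Y2=1 are {n1 stuck-at-0, n11 stuck-at-1, n12 stuck-at-1}.
Test 2 (in0=0, in1=1, in2=1, in3=1): fault-free n1=1, n2=1, n3=0, n4=1, n5=1, n6=0, n7=0, n8=1, n9=0, n10=1, n11=0, n12=0 → Y1=1, Y2=0; observed Y1=1, Y2=0. Eliminates n11 stuck-at-1, n12 stuck-at-1.
Only n1 stuck-at-0 is consistent with every test.

n1 stuck-at-0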